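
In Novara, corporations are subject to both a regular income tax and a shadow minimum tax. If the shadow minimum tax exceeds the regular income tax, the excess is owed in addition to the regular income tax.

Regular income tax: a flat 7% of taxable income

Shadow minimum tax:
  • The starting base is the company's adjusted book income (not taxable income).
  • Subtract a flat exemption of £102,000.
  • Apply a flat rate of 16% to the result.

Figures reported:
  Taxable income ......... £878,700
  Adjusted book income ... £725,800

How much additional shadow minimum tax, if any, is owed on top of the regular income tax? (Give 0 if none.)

Shadow minimum tax:
  Base (adjusted book income): £725,800
  Less exemption £102,000 → base £623,800
  £623,800 × 16% = £99,808

Regular income tax:
  £878,700 × 7% = £61,509

Excess of shadow minimum tax over regular income tax: £99,808 − £61,509 = £38,299.

£38,299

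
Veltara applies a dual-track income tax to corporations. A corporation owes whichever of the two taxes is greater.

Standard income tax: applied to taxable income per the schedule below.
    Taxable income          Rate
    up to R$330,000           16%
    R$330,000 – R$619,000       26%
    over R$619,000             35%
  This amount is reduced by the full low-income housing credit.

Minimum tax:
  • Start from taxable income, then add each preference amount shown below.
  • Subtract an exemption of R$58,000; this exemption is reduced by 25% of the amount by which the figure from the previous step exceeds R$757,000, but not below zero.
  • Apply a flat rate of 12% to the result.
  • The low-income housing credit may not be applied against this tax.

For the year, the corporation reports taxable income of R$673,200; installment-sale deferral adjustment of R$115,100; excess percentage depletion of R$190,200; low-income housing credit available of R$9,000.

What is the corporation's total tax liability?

Minimum tax:
  Adjusted income: R$673,200 + R$115,100 + R$190,200 = R$978,500
  Exemption: R$58,000 − 25% × (R$978,500 − R$757,000) = R$58,000 − R$55,375 = R$2,625
  Base: R$978,500 − R$2,625 = R$975,875
  R$975,875 × 12% = R$117,105

Standard income tax:
  R$330,000 × 16% = R$52,800
  R$289,000 × 26% = R$75,140
  R$54,200 × 35% = R$18,970
  → R$146,910
  Less low-income housing credit R$9,000 → R$137,910

R$137,910 > R$117,105, so the standard income tax governs.

R$137,910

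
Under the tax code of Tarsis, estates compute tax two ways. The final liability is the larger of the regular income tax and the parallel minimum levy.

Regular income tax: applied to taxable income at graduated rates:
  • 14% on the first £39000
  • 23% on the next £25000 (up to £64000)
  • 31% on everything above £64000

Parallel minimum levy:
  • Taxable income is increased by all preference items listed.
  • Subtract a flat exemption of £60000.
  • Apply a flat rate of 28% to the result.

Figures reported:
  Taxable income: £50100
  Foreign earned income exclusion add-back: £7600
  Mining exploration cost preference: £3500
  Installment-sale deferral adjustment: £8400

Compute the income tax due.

Regular income tax:
  £39000 × 14% = £5460
  £11100 × 23% = £2553
  → £8013

Parallel minimum levy:
  Adjusted income: £50100 + £7600 + £3500 + £8400 = £69600
  Less exemption £60000 → base £9600
  £9600 × 28% = £2688

£8013 > £2688, so the regular income tax governs.

£8013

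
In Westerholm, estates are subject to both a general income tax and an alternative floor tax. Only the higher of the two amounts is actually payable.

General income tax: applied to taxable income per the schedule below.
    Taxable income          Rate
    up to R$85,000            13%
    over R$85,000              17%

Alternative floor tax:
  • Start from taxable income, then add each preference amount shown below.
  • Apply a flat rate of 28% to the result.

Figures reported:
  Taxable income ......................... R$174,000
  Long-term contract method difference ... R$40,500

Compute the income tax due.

General income tax:
  R$85,000 × 13% = R$11,050
  R$89,000 × 17% = R$15,130
  → R$26,180

Alternative floor tax:
  Adjusted income: R$174,000 + R$40,500 = R$214,500
  R$214,500 × 28% = R$60,060

R$60,060 > R$26,180, so the alternative floor tax is the binding amount.

R$60,060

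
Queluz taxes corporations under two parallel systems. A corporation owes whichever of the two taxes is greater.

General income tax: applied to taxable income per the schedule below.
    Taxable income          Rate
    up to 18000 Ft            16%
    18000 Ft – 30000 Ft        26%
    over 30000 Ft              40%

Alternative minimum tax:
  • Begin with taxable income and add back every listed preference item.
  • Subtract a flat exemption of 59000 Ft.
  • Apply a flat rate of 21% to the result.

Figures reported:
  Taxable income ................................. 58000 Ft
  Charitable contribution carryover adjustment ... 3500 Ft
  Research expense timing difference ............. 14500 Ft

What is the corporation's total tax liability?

17200 Ft

General income tax:
  18000 Ft × 16% = 2880 Ft
  12000 Ft × 26% = 3120 Ft
  28000 Ft × 40% = 11200 Ft
  → 17200 Ft

Alternative minimum tax:
  Adjusted income: 58000 Ft + 3500 Ft + 14500 Ft = 76000 Ft
  Less exemption 59000 Ft → base 17000 Ft
  17000 Ft × 21% = 3570 Ft

17200 Ft > 3570 Ft, so the general income tax governs.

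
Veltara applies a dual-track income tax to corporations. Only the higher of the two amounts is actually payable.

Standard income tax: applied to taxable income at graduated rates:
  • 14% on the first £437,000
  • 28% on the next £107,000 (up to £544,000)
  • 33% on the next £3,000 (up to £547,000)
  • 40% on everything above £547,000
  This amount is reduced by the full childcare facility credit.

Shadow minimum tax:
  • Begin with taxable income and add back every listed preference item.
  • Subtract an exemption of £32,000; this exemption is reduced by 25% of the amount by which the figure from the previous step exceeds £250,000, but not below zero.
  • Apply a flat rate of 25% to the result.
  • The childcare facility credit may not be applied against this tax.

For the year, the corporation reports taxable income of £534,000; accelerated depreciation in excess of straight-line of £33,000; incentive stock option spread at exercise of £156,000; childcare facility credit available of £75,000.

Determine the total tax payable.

£180,750

Standard income tax:
  £437,000 × 14% = £61,180
  £97,000 × 28% = £27,160
  → £88,340
  Less childcare facility credit £75,000 → £13,340

Shadow minimum tax:
  Adjusted income: £534,000 + £33,000 + £156,000 = £723,000
  Exemption: 25% × (£723,000 − £250,000) = £118,250 ≥ £32,000, so the exemption is fully phased out
  Base: £723,000 − £0 = £723,000
  £723,000 × 25% = £180,750

£180,750 > £13,340, so the shadow minimum tax is the binding amount.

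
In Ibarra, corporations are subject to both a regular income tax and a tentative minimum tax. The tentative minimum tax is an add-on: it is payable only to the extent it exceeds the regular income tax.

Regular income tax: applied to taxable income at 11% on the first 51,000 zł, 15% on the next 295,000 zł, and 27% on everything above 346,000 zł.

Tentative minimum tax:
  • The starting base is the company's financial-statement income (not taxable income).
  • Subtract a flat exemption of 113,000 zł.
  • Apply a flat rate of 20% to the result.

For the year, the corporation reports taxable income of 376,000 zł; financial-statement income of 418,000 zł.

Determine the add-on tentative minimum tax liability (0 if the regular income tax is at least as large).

Regular income tax:
  51,000 zł × 11% = 5,610 zł
  295,000 zł × 15% = 44,250 zł
  30,000 zł × 27% = 8,100 zł
  → 57,960 zł

Tentative minimum tax:
  Base (financial-statement income): 418,000 zł
  Less exemption 113,000 zł → base 305,000 zł
  305,000 zł × 20% = 61,000 zł

Excess of tentative minimum tax over regular income tax: 61,000 zł − 57,960 zł = 3,040 zł.

3,040 zł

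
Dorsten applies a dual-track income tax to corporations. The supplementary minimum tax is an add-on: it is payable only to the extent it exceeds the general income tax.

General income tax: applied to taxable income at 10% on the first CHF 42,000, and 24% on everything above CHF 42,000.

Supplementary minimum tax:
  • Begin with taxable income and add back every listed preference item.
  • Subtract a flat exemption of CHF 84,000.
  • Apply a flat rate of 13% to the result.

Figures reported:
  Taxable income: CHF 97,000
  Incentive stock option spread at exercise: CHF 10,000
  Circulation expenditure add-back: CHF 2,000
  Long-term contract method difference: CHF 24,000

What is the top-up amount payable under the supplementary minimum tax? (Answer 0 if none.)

General income tax:
  CHF 42,000 × 10% = CHF 4,200
  CHF 55,000 × 24% = CHF 13,200
  → CHF 17,400

Supplementary minimum tax:
  Adjusted income: CHF 97,000 + CHF 10,000 + CHF 2,000 + CHF 24,000 = CHF 133,000
  Less exemption CHF 84,000 → base CHF 49,000
  CHF 49,000 × 13% = CHF 6,370

CHF 6,370 ≤ CHF 17,400, so no add-on is due.

CHF 0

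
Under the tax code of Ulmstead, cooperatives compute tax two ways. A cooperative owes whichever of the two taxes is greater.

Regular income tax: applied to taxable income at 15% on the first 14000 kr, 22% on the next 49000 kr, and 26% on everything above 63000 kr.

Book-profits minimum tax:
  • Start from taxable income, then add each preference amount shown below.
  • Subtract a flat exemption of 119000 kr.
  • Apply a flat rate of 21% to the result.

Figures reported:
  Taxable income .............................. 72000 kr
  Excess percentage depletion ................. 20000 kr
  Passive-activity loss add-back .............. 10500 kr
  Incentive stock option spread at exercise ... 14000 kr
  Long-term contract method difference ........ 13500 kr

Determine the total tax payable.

15220 kr

Book-profits minimum tax:
  Adjusted income: 72000 kr + 20000 kr + 10500 kr + 14000 kr + 13500 kr = 130000 kr
  Less exemption 119000 kr → base 11000 kr
  11000 kr × 21% = 2310 kr

Regular income tax:
  14000 kr × 15% = 2100 kr
  49000 kr × 22% = 10780 kr
  9000 kr × 26% = 2340 kr
  → 15220 kr

15220 kr > 2310 kr, so the regular income tax governs.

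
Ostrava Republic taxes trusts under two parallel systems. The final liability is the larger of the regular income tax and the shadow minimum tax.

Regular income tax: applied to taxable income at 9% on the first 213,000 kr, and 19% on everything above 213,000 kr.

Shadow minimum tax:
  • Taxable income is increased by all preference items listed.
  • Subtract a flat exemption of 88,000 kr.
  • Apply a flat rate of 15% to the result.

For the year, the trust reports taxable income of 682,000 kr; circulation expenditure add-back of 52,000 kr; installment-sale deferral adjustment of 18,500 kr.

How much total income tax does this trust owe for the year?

108,280 kr

Regular income tax:
  213,000 kr × 9% = 19,170 kr
  469,000 kr × 19% = 89,110 kr
  → 108,280 kr

Shadow minimum tax:
  Adjusted income: 682,000 kr + 52,000 kr + 18,500 kr = 752,500 kr
  Less exemption 88,000 kr → base 664,500 kr
  664,500 kr × 15% = 99,675 kr

108,280 kr > 99,675 kr, so the regular income tax governs.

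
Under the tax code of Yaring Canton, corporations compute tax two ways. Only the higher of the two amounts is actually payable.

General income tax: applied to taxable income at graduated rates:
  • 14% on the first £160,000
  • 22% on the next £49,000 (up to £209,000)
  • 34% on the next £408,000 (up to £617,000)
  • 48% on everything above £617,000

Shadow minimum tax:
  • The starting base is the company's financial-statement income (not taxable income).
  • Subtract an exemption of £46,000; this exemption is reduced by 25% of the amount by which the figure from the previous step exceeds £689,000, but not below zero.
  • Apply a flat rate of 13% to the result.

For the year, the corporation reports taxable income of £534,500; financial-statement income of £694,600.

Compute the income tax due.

Shadow minimum tax:
  Base (financial-statement income): £694,600
  Exemption: £46,000 − 25% × (£694,600 − £689,000) = £46,000 − £1,400 = £44,600
  Base: £694,600 − £44,600 = £650,000
  £650,000 × 13% = £84,500

General income tax:
  £160,000 × 14% = £22,400
  £49,000 × 22% = £10,780
  £325,500 × 34% = £110,670
  → £143,850

£143,850 > £84,500, so the general income tax governs.

£143,850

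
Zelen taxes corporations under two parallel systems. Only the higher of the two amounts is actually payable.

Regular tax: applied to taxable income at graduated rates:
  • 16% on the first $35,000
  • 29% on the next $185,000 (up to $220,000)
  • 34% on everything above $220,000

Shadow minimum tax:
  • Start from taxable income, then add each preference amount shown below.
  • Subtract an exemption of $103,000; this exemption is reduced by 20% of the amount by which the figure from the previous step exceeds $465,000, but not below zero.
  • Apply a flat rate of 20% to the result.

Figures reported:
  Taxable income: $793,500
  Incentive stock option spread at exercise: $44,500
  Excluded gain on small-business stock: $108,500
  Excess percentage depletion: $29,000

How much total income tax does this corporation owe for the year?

Shadow minimum tax:
  Adjusted income: $793,500 + $44,500 + $108,500 + $29,000 = $975,500
  Exemption: $103,000 − 20% × ($975,500 − $465,000) = $103,000 − $102,100 = $900
  Base: $975,500 − $900 = $974,600
  $974,600 × 20% = $194,920

Regular tax:
  $35,000 × 16% = $5,600
  $185,000 × 29% = $53,650
  $573,500 × 34% = $194,990
  → $254,240

$254,240 > $194,920, so the regular tax governs.

$254,240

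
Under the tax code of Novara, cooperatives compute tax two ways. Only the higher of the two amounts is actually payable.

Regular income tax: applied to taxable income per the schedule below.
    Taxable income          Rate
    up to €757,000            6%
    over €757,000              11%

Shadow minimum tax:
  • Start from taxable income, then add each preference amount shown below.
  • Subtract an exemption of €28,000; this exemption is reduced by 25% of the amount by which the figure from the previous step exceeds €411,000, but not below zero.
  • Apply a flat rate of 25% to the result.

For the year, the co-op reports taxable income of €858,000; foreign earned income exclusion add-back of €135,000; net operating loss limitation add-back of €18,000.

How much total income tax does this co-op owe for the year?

€252,750

Shadow minimum tax:
  Adjusted income: €858,000 + €135,000 + €18,000 = €1,011,000
  Exemption: 25% × (€1,011,000 − €411,000) = €150,000 ≥ €28,000, so the exemption is fully phased out
  Base: €1,011,000 − €0 = €1,011,000
  €1,011,000 × 25% = €252,750

Regular income tax:
  €757,000 × 6% = €45,420
  €101,000 × 11% = €11,110
  → €56,530

€252,750 > €56,530, so the shadow minimum tax is the binding amount.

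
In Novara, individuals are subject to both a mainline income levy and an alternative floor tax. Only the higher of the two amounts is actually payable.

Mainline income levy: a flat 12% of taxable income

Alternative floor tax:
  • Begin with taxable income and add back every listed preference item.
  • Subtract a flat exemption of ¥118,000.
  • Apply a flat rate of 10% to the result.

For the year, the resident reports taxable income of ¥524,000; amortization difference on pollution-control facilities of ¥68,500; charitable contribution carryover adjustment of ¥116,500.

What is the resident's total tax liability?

Mainline income levy:
  ¥524,000 × 12% = ¥62,880

Alternative floor tax:
  Adjusted income: ¥524,000 + ¥68,500 + ¥116,500 = ¥709,000
  Less exemption ¥118,000 → base ¥591,000
  ¥591,000 × 10% = ¥59,100

¥62,880 > ¥59,100, so the mainline income levy governs.

¥62,880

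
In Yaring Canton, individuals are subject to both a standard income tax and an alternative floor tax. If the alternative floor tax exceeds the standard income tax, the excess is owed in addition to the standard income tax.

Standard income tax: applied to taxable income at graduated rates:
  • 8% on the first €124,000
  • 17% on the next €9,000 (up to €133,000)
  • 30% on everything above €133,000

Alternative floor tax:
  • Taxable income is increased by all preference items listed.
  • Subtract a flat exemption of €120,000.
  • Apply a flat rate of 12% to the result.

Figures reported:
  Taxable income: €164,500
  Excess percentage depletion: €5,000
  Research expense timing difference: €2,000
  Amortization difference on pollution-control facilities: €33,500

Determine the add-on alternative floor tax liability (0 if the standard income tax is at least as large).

Standard income tax:
  €124,000 × 8% = €9,920
  €9,000 × 17% = €1,530
  €31,500 × 30% = €9,450
  → €20,900

Alternative floor tax:
  Adjusted income: €164,500 + €5,000 + €2,000 + €33,500 = €205,000
  Less exemption €120,000 → base €85,000
  €85,000 × 12% = €10,200

€10,200 ≤ €20,900, so no add-on is due.

€0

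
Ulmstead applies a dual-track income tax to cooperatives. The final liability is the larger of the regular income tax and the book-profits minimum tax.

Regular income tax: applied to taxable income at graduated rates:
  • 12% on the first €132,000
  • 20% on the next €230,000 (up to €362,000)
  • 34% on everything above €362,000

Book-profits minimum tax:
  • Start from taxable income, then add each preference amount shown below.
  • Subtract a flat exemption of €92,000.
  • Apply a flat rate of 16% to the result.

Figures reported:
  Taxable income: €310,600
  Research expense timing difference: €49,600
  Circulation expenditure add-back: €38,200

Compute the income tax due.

€51,560

Book-profits minimum tax:
  Adjusted income: €310,600 + €49,600 + €38,200 = €398,400
  Less exemption €92,000 → base €306,400
  €306,400 × 16% = €49,024

Regular income tax:
  €132,000 × 12% = €15,840
  €178,600 × 20% = €35,720
  → €51,560

€51,560 > €49,024, so the regular income tax governs.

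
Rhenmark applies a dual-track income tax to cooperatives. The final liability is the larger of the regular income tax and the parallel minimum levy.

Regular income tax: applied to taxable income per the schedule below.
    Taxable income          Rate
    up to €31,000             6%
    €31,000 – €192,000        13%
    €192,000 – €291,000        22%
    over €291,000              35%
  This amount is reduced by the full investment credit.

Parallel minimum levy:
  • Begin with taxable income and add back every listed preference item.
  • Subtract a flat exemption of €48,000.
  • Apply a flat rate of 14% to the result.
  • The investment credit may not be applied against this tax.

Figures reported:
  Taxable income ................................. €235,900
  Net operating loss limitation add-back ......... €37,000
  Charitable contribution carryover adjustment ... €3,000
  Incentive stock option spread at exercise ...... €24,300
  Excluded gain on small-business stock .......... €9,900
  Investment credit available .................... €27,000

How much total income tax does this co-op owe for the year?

€36,694

Regular income tax:
  €31,000 × 6% = €1,860
  €161,000 × 13% = €20,930
  €43,900 × 22% = €9,658
  → €32,448
  Less investment credit €27,000 → €5,448

Parallel minimum levy:
  Adjusted income: €235,900 + €37,000 + €3,000 + €24,300 + €9,900 = €310,100
  Less exemption €48,000 → base €262,100
  €262,100 × 14% = €36,694

€36,694 > €5,448, so the parallel minimum levy is the binding amount.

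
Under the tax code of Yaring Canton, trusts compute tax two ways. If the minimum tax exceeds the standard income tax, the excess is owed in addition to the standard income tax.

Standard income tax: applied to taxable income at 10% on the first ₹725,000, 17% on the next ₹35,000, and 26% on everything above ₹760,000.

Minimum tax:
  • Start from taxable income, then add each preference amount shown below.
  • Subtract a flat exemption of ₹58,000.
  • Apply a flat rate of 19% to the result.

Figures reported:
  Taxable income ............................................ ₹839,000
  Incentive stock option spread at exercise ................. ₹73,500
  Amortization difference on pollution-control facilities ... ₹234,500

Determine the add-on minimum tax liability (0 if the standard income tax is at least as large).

₹107,920

Standard income tax:
  ₹725,000 × 10% = ₹72,500
  ₹35,000 × 17% = ₹5,950
  ₹79,000 × 26% = ₹20,540
  → ₹98,990

Minimum tax:
  Adjusted income: ₹839,000 + ₹73,500 + ₹234,500 = ₹1,147,000
  Less exemption ₹58,000 → base ₹1,089,000
  ₹1,089,000 × 19% = ₹206,910

Excess of minimum tax over standard income tax: ₹206,910 − ₹98,990 = ₹107,920.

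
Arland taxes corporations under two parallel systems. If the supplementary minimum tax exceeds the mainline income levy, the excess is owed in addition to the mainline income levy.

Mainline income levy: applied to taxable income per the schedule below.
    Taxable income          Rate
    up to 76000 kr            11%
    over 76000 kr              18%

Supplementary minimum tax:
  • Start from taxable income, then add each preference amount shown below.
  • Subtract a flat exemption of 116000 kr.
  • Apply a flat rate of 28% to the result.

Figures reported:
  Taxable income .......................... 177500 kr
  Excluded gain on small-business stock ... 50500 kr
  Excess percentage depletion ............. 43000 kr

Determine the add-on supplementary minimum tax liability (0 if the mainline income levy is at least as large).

Supplementary minimum tax:
  Adjusted income: 177500 kr + 50500 kr + 43000 kr = 271000 kr
  Less exemption 116000 kr → base 155000 kr
  155000 kr × 28% = 43400 kr

Mainline income levy:
  76000 kr × 11% = 8360 kr
  101500 kr × 18% = 18270 kr
  → 26630 kr

Excess of supplementary minimum tax over mainline income levy: 43400 kr − 26630 kr = 16770 kr.

16770 kr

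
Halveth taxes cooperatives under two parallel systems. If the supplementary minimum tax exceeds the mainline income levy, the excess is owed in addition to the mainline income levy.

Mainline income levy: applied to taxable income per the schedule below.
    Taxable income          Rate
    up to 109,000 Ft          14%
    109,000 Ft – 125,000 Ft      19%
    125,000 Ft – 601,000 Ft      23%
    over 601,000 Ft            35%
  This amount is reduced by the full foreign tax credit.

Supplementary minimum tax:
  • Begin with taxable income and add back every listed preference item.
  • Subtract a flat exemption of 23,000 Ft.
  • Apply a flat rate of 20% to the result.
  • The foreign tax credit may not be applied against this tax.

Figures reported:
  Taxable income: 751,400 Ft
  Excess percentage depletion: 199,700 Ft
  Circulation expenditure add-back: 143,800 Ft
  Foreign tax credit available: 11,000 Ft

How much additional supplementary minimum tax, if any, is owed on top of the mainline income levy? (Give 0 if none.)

44,960 Ft

Supplementary minimum tax:
  Adjusted income: 751,400 Ft + 199,700 Ft + 143,800 Ft = 1,094,900 Ft
  Less exemption 23,000 Ft → base 1,071,900 Ft
  1,071,900 Ft × 20% = 214,380 Ft

Mainline income levy:
  109,000 Ft × 14% = 15,260 Ft
  16,000 Ft × 19% = 3,040 Ft
  476,000 Ft × 23% = 109,480 Ft
  150,400 Ft × 35% = 52,640 Ft
  → 180,420 Ft
  Less foreign tax credit 11,000 Ft → 169,420 Ft

Excess of supplementary minimum tax over mainline income levy: 214,380 Ft − 169,420 Ft = 44,960 Ft.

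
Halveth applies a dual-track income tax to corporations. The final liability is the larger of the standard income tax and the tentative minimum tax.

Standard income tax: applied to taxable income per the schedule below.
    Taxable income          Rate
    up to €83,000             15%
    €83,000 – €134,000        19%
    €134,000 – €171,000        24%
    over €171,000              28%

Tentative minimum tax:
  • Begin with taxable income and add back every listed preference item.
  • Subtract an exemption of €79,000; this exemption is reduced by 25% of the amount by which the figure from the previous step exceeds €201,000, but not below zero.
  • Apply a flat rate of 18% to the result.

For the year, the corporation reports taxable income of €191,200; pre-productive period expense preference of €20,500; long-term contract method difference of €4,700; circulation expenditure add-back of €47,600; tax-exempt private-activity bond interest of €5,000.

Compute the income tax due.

€37,260

Standard income tax:
  €83,000 × 15% = €12,450
  €51,000 × 19% = €9,690
  €37,000 × 24% = €8,880
  €20,200 × 28% = €5,656
  → €36,676

Tentative minimum tax:
  Adjusted income: €191,200 + €20,500 + €4,700 + €47,600 + €5,000 = €269,000
  Exemption: €79,000 − 25% × (€269,000 − €201,000) = €79,000 − €17,000 = €62,000
  Base: €269,000 − €62,000 = €207,000
  €207,000 × 18% = €37,260

€37,260 > €36,676, so the tentative minimum tax is the binding amount.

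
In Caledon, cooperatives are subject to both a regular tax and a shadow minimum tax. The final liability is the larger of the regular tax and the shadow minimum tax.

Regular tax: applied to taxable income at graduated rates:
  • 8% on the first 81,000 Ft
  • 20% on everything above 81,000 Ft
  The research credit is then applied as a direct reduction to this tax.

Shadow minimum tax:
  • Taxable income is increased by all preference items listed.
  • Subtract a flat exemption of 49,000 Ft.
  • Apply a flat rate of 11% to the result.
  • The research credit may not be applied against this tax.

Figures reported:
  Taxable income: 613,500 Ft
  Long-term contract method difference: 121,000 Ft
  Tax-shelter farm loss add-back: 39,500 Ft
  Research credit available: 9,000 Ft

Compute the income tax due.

103,980 Ft

Regular tax:
  81,000 Ft × 8% = 6,480 Ft
  532,500 Ft × 20% = 106,500 Ft
  → 112,980 Ft
  Less research credit 9,000 Ft → 103,980 Ft

Shadow minimum tax:
  Adjusted income: 613,500 Ft + 121,000 Ft + 39,500 Ft = 774,000 Ft
  Less exemption 49,000 Ft → base 725,000 Ft
  725,000 Ft × 11% = 79,750 Ft

103,980 Ft > 79,750 Ft, so the regular tax governs.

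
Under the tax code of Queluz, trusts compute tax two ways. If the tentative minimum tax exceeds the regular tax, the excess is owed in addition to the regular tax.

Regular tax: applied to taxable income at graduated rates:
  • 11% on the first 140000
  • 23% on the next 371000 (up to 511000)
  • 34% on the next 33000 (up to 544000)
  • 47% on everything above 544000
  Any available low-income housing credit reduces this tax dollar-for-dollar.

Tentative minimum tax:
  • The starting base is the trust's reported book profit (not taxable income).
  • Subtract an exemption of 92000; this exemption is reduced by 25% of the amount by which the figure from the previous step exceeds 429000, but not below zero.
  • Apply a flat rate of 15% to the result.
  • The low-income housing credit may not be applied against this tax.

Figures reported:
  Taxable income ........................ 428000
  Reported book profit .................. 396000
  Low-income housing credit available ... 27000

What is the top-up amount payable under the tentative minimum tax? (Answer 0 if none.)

0

Tentative minimum tax:
  Base (reported book profit): 396000
  Exemption: 396000 ≤ 429000, so full 92000 applies
  Base: 396000 − 92000 = 304000
  304000 × 15% = 45600

Regular tax:
  140000 × 11% = 15400
  288000 × 23% = 66240
  → 81640
  Less low-income housing credit 27000 → 54640

45600 ≤ 54640, so no add-on is due.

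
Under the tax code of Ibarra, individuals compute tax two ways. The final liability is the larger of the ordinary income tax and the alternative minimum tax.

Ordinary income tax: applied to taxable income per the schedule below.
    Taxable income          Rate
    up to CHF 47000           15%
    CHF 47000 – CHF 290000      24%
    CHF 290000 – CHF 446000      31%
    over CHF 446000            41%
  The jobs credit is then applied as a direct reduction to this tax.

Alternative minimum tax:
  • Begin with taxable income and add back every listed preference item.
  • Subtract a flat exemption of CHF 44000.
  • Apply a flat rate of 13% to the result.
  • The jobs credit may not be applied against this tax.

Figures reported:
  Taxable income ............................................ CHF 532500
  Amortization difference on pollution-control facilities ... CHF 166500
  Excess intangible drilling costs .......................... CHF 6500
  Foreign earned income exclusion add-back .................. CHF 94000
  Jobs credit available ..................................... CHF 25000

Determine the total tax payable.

CHF 124195

Ordinary income tax:
  CHF 47000 × 15% = CHF 7050
  CHF 243000 × 24% = CHF 58320
  CHF 156000 × 31% = CHF 48360
  CHF 86500 × 41% = CHF 35465
  → CHF 149195
  Less jobs credit CHF 25000 → CHF 124195

Alternative minimum tax:
  Adjusted income: CHF 532500 + CHF 166500 + CHF 6500 + CHF 94000 = CHF 799500
  Less exemption CHF 44000 → base CHF 755500
  CHF 755500 × 13% = CHF 98215

CHF 124195 > CHF 98215, so the ordinary income tax governs.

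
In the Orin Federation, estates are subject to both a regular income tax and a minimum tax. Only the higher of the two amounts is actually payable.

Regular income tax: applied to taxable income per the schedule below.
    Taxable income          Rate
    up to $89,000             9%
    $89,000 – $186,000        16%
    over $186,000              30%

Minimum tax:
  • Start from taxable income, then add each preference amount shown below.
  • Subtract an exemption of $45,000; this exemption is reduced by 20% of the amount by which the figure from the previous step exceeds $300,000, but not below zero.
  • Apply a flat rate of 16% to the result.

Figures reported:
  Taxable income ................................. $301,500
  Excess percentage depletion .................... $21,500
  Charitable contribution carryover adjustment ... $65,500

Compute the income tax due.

Regular income tax:
  $89,000 × 9% = $8,010
  $97,000 × 16% = $15,520
  $115,500 × 30% = $34,650
  → $58,180

Minimum tax:
  Adjusted income: $301,500 + $21,500 + $65,500 = $388,500
  Exemption: $45,000 − 20% × ($388,500 − $300,000) = $45,000 − $17,700 = $27,300
  Base: $388,500 − $27,300 = $361,200
  $361,200 × 16% = $57,792

$58,180 > $57,792, so the regular income tax governs.

$58,180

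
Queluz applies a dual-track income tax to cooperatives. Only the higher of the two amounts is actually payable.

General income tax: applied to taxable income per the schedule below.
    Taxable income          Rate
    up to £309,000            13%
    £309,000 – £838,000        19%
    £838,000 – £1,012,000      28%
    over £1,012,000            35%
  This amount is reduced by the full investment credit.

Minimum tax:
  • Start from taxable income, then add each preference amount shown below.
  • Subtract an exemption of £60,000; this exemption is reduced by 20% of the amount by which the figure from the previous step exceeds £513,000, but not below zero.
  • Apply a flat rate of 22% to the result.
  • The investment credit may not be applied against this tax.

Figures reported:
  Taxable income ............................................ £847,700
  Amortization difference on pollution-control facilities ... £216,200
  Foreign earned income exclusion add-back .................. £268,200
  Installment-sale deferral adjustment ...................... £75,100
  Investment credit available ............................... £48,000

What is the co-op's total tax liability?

General income tax:
  £309,000 × 13% = £40,170
  £529,000 × 19% = £100,510
  £9,700 × 28% = £2,716
  → £143,396
  Less investment credit £48,000 → £95,396

Minimum tax:
  Adjusted income: £847,700 + £216,200 + £268,200 + £75,100 = £1,407,200
  Exemption: 20% × (£1,407,200 − £513,000) = £178,840 ≥ £60,000, so the exemption is fully phased out
  Base: £1,407,200 − £0 = £1,407,200
  £1,407,200 × 22% = £309,584

£309,584 > £95,396, so the minimum tax is the binding amount.

£309,584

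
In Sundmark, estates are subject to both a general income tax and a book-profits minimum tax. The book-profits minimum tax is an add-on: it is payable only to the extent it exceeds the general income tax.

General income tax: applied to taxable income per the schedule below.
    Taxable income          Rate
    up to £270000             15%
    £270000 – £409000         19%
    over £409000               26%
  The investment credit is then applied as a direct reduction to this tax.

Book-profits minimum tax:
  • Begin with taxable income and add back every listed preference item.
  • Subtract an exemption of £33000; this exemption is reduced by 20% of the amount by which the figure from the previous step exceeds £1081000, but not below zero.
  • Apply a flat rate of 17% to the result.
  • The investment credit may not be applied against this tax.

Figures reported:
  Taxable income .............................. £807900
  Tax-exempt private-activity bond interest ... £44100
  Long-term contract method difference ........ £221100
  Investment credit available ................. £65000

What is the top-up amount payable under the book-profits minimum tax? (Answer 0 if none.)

£71193

Book-profits minimum tax:
  Adjusted income: £807900 + £44100 + £221100 = £1073100
  Exemption: £1073100 ≤ £1081000, so full £33000 applies
  Base: £1073100 − £33000 = £1040100
  £1040100 × 17% = £176817

General income tax:
  £270000 × 15% = £40500
  £139000 × 19% = £26410
  £398900 × 26% = £103714
  → £170624
  Less investment credit £65000 → £105624

Excess of book-profits minimum tax over general income tax: £176817 − £105624 = £71193.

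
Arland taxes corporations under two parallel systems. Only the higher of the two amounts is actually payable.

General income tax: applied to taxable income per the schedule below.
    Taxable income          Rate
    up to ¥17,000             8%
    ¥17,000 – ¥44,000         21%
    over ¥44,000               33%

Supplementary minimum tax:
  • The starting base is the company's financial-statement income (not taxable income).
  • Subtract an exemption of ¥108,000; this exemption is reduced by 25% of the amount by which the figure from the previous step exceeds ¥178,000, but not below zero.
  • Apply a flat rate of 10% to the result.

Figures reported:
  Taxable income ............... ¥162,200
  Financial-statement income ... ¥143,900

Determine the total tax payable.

¥46,036

Supplementary minimum tax:
  Base (financial-statement income): ¥143,900
  Exemption: ¥143,900 ≤ ¥178,000, so full ¥108,000 applies
  Base: ¥143,900 − ¥108,000 = ¥35,900
  ¥35,900 × 10% = ¥3,590

General income tax:
  ¥17,000 × 8% = ¥1,360
  ¥27,000 × 21% = ¥5,670
  ¥118,200 × 33% = ¥39,006
  → ¥46,036

¥46,036 > ¥3,590, so the general income tax governs.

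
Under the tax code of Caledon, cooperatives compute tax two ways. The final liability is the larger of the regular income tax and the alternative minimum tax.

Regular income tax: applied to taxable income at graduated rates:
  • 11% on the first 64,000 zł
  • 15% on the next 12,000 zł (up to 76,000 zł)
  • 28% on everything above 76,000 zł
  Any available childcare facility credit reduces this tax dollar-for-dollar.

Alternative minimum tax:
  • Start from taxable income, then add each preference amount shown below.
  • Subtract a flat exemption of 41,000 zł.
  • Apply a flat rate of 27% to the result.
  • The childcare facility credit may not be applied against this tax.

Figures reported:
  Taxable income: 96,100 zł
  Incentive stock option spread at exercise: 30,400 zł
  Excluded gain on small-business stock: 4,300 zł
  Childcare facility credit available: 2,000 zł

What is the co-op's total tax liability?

Alternative minimum tax:
  Adjusted income: 96,100 zł + 30,400 zł + 4,300 zł = 130,800 zł
  Less exemption 41,000 zł → base 89,800 zł
  89,800 zł × 27% = 24,246 zł

Regular income tax:
  64,000 zł × 11% = 7,040 zł
  12,000 zł × 15% = 1,800 zł
  20,100 zł × 28% = 5,628 zł
  → 14,468 zł
  Less childcare facility credit 2,000 zł → 12,468 zł

24,246 zł > 12,468 zł, so the alternative minimum tax is the binding amount.

24,246 zł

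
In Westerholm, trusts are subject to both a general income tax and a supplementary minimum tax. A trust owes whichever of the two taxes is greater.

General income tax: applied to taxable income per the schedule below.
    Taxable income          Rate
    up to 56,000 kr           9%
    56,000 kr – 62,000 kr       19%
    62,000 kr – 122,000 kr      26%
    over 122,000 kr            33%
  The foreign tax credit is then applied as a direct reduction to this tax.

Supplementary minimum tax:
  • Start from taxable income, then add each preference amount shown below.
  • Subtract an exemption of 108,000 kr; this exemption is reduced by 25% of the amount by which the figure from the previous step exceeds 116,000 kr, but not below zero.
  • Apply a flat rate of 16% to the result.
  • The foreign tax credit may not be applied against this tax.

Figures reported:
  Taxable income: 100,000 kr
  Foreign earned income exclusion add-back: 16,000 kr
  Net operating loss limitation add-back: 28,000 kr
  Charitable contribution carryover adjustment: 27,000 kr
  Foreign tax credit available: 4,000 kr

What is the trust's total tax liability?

12,280 kr

General income tax:
  56,000 kr × 9% = 5,040 kr
  6,000 kr × 19% = 1,140 kr
  38,000 kr × 26% = 9,880 kr
  → 16,060 kr
  Less foreign tax credit 4,000 kr → 12,060 kr

Supplementary minimum tax:
  Adjusted income: 100,000 kr + 16,000 kr + 28,000 kr + 27,000 kr = 171,000 kr
  Exemption: 108,000 kr − 25% × (171,000 kr − 116,000 kr) = 108,000 kr − 13,750 kr = 94,250 kr
  Base: 171,000 kr − 94,250 kr = 76,750 kr
  76,750 kr × 16% = 12,280 kr

12,280 kr > 12,060 kr, so the supplementary minimum tax is the binding amount.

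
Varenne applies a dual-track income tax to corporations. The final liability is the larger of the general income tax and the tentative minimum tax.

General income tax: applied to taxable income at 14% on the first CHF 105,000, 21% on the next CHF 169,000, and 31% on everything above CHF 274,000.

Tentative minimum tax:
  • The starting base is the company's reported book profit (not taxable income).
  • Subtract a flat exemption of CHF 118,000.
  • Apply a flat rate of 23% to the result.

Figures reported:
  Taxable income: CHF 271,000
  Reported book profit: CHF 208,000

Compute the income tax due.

CHF 49,560

Tentative minimum tax:
  Base (reported book profit): CHF 208,000
  Less exemption CHF 118,000 → base CHF 90,000
  CHF 90,000 × 23% = CHF 20,700

General income tax:
  CHF 105,000 × 14% = CHF 14,700
  CHF 166,000 × 21% = CHF 34,860
  → CHF 49,560

CHF 49,560 > CHF 20,700, so the general income tax governs.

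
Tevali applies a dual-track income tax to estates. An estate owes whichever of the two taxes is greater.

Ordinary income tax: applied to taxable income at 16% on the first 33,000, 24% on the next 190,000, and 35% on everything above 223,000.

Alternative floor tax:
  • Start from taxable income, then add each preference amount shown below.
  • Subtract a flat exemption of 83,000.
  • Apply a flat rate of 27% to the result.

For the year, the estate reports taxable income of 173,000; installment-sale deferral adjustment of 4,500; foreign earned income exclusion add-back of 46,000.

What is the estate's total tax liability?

Alternative floor tax:
  Adjusted income: 173,000 + 4,500 + 46,000 = 223,500
  Less exemption 83,000 → base 140,500
  140,500 × 27% = 37,935

Ordinary income tax:
  33,000 × 16% = 5,280
  140,000 × 24% = 33,600
  → 38,880

38,880 > 37,935, so the ordinary income tax governs.

38,880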